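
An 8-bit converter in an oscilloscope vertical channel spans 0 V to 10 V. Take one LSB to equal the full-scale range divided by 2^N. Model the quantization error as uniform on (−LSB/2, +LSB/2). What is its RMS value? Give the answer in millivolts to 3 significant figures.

11.3 mV

Full-scale range = 10 V.
LSB = 10 V ÷ 2^8 = 10/256 V = 39.063 mV.
RMS of a uniform error over width LSB is LSB/√12 = 11.3 mV.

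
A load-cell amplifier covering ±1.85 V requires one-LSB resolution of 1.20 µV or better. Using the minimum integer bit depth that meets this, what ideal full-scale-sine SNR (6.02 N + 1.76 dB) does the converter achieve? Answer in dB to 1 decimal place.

134.2 dB

Span: 1.85 V − (-1.85 V) = 3.7 V.
Levels needed ≥ 3.7/1.20 µV = 3.083e6. 2^22 = 4194304 suffices, so N_min = 22.
6.02(22) + 1.76 = 134.20 dB.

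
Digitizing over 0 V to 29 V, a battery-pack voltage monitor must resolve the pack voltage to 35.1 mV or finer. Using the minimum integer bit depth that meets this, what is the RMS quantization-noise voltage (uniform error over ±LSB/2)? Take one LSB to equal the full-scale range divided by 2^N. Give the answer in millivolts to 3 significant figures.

Range is 29 V.
29 V / 35.1 mV = 826.2. Since 2^9 = 512 and 2^10 = 1024, N = 10.
Step size = 29/1024 V = 28.320 mV.
RMS noise = LSB/√12 = 8.18 mV.

8.18 mV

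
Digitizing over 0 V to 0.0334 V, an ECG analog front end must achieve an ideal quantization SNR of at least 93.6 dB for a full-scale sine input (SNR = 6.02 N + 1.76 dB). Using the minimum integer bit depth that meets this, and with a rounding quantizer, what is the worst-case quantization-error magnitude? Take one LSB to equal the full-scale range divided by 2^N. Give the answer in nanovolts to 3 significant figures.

255 nV

Range is 0.0334 V.
Required N = ⌈(93.6 − 1.76)/6.02⌉ = ⌈15.256⌉ = 16.
Step size = 0.0334/65536 V = 0.50964 µV.
Max error for round-to-nearest is LSB/2 = 255 nV.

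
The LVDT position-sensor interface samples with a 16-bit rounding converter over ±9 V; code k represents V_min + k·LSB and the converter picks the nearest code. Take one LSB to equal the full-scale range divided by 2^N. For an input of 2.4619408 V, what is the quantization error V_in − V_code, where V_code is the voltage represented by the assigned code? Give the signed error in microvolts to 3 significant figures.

The full-scale span is 9 − (-9) = 18 V. LSB = 18 V / 2^16 ≈ 274.7 µV.
(2.4619408 − (-9)) / LSB = 11.4619408 × 65536/18 = 41731.6529. Nearest integer: k = 41732.
Reconstructed level: -9 + 41732 × 18/65536 V = 2.4620361328 V.
Error = V_in − V_code = 2.4619408 − (2.4620361328) = −95.3 µV.

−95.3 µV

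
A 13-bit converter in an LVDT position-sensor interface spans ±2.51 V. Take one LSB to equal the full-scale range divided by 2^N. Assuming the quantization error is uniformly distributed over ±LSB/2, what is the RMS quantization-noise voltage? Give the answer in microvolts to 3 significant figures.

177 µV

The full-scale span is 2.51 − (-2.51) = 5.02 V.
LSB = 5.02 V / 2^13 = 0.61279 mV.
V_rms = LSB/√12 = 0.61279 mV / √12 = 177 µV.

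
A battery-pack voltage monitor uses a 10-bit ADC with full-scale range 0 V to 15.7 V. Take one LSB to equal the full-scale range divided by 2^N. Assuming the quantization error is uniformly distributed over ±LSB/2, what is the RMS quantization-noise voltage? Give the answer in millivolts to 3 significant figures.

4.43 mV

Span = 15.7 V.
Step size = 15.7/1024 V = 15.332 mV.
V_rms = LSB/√12 = 15.332 mV / √12 = 4.43 mV.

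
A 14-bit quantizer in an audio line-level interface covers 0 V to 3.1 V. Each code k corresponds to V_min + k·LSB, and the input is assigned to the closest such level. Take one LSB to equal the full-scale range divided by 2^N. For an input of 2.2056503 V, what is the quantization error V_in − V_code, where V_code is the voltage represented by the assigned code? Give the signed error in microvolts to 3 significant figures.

Span = 3.1 V. LSB = 3.1 V / 2^14 ≈ 189.2 µV.
(2.2056503 − (0)) / LSB = 2.2056503 × 16384/3.1 = 11657.2176. Nearest integer: k = 11657.
Reconstructed level: 0 + 11657 × 3.1/16384 V = 2.2056091309 V.
Error = V_in − V_code = 2.2056503 − (2.2056091309) = +41.2 µV.

+41.2 µV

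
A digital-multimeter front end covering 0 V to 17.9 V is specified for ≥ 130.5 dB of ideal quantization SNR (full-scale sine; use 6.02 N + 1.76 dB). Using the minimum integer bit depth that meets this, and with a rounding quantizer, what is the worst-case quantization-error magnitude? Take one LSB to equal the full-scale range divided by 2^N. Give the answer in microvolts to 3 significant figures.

V_FS = 17.9 V.
Required N = ⌈(130.5 − 1.76)/6.02⌉ = ⌈21.385⌉ = 22.
Step size = 17.9/4194304 V = 4.2677 µV.
Max error for round-to-nearest is LSB/2 = 2.13 µV.

2.13 µV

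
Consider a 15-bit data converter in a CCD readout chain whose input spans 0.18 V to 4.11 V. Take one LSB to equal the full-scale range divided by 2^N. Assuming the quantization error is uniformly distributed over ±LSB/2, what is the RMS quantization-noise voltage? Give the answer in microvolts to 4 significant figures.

34.62 µV

Full-scale range = 4.11 V − (0.18 V) = 3.93 V.
Step size = 3.93/32768 V = 119.934 µV.
σ_q = LSB/√12 = 119.934 µV/3.4641 = 34.62 µV.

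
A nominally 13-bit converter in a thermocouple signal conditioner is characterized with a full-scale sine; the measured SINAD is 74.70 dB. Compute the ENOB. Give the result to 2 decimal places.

Inverting SNR = 6.02 N + 1.76: N_eff = (74.70 − 1.76)/6.02 = 12.1163.

12.12 bits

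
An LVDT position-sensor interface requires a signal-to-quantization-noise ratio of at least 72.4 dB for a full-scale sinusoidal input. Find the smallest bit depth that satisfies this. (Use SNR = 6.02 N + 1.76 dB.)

Required N = ⌈(72.4 − 1.76)/6.02⌉ = ⌈11.734⌉ = 12.

12 bits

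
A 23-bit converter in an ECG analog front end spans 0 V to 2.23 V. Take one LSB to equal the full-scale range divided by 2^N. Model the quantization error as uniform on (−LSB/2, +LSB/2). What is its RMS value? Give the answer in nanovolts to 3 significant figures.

76.7 nV

V_FS = 2.23 V.
LSB = 2.23 V / 2^23 = 265.84 nV.
V_rms = LSB/√12 = 265.84 nV / √12 = 76.7 nV.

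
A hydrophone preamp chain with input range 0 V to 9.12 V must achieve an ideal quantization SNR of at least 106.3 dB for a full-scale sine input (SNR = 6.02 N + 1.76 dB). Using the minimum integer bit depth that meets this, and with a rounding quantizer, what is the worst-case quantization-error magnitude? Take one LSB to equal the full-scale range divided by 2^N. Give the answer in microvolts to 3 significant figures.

V_FS = 9.12 V.
6.02 N + 1.76 ≥ 106.3 gives N ≥ 17.365, so the minimum integer is 18.
LSB = 9.12 V ÷ 2^18 = 9.12/262144 V = 34.790 µV.
|e|_max = LSB/2 = 17.4 µV.

17.4 µV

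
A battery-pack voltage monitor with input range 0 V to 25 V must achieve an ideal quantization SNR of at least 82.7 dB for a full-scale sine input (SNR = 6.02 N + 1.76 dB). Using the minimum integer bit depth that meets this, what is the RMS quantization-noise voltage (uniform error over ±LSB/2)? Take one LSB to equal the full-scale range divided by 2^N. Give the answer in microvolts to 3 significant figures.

440 µV

Range is 25 V.
6.02 N + 1.76 ≥ 82.7 gives N ≥ 13.445, so the minimum integer is 14.
Step size = 25/16384 V = 1.5259 mV.
RMS noise = LSB/√12 = 440 µV.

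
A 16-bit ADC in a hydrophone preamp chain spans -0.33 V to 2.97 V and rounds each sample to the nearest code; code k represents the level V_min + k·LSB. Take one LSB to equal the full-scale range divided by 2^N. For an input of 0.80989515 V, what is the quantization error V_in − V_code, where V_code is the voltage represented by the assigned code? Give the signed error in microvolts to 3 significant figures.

The full-scale span is 2.97 − (-0.33) = 3.3 V. LSB = 3.3 V / 2^16 ≈ 50.35 µV.
Position in LSBs: (0.80989515 − (-0.33)) × 65536/3.3 = 22637.6268; rounding gives k = 22638.
Reconstructed level: -0.33 + 22638 × 3.3/65536 V = 0.80991394043 V.
V_in − V_code = 0.80989515 − (0.80991394043) = −18.8 µV.

−18.8 µV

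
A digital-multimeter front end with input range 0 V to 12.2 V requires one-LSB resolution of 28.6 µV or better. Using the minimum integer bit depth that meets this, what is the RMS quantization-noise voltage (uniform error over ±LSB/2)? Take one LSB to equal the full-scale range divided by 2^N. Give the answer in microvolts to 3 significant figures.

Full-scale range = 12.2 V.
12.2 V / 28.6 µV = 426600. Since 2^18 = 262144 and 2^19 = 524288, N = 19.
LSB = 12.2 V / 2^19 = 23.270 µV.
RMS noise = LSB/√12 = 6.72 µV.

6.72 µV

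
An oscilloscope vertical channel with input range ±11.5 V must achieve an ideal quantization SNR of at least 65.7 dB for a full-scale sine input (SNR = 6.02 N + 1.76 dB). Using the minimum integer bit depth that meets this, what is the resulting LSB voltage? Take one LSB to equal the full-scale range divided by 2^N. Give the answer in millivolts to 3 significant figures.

Span: 11.5 V − (-11.5 V) = 23 V.
6.02 N + 1.76 ≥ 65.7 gives N ≥ 10.621, so the minimum integer is 11.
One LSB is 23 V / 2048 = 11.2 mV.

11.2 mV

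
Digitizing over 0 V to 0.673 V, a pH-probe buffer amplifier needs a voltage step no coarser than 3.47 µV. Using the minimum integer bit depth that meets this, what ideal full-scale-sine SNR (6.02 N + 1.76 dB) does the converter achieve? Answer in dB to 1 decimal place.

110.1 dB

Span = 0.673 V.
Levels needed ≥ 0.673/3.47 µV = 193900. 2^18 = 262144 suffices, so N_min = 18.
SNR = 6.02 × 18 + 1.76 = 110.12 dB.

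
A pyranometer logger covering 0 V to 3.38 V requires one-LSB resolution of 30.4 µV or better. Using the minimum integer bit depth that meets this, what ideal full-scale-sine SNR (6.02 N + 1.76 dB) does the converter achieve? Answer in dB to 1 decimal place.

Full-scale range = 3.38 V.
3.38 V / 30.4 µV = 111200. Since 2^16 = 65536 and 2^17 = 131072, N = 17.
6.02(17) + 1.76 = 104.10 dB.

104.1 dB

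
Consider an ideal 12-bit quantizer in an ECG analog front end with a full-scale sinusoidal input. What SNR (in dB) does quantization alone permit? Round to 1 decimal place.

74.0 dB

6.02(12) + 1.76 = 72.24 + 1.76 = 74.00 dB.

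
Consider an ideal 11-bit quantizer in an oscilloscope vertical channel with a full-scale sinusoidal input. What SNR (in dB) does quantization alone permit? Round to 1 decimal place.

68.0 dB

For an ideal N-bit converter with full-scale sine input, SNR = 6.02 N + 1.76 dB. SNR = 6.02 × 11 + 1.76 = 66.22 + 1.76 = 67.98 dB.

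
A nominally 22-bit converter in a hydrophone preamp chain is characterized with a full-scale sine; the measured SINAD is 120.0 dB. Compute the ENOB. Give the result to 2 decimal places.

ENOB = (SINAD − 1.76) / 6.02 = (120.0 − 1.76) / 6.02 = 118.24 / 6.02 = 19.6412.

19.64 bits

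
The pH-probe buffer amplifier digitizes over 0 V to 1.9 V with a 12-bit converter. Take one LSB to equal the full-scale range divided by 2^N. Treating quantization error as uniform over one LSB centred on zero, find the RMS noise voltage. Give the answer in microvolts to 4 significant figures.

133.9 µV

Full-scale range = 1.9 V.
One LSB is 1.9 V / 4096 = 463.867 µV.
For a uniform distribution on [−LSB/2, +LSB/2], V_rms = LSB/√12 = 463.867 µV/3.4641 = 133.9 µV.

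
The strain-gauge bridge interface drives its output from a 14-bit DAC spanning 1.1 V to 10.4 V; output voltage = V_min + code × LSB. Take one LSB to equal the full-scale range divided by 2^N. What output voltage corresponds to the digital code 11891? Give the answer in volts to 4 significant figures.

Span: 10.4 V − (1.1 V) = 9.3 V. LSB = 9.3 V / 2^14.
V_out = 1.1 + 11891 × (9.3/16384) V
      = 1.1 V + 6.74965 V = 7.84965 V.

7.850 V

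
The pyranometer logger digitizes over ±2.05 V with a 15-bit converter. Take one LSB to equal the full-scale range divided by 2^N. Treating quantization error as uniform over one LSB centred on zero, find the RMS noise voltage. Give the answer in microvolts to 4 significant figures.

36.12 µV

The full-scale span is 2.05 − (-2.05) = 4.1 V.
Step size = 4.1/32768 V = 125.122 µV.
RMS of a uniform error over width LSB is LSB/√12 = 36.12 µV.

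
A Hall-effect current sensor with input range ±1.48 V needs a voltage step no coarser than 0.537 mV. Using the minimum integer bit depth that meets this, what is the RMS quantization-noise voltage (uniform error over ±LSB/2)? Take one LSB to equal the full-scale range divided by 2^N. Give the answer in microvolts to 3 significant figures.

104 µV

Full-scale range = 1.48 V − (-1.48 V) = 2.96 V.
Levels needed ≥ 2.96/0.537 mV = 5512. 2^13 = 8192 suffices, so N_min = 13.
LSB = 2.96 V / 2^13 = 361.33 µV.
σ_q = LSB/√12 = 361.33 µV/3.4641 = 104 µV.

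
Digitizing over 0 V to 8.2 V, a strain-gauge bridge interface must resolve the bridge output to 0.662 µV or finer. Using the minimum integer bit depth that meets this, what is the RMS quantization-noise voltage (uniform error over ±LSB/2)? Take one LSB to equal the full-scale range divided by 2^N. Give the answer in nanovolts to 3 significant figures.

Span = 8.2 V.
Required number of levels: 8.2/0.662 µV = 1.2387e7; smallest N with 2^N ≥ that is 24.
Step size = 8.2/16777216 V = 488.76 nV.
V_rms = LSB/√12 = 141 nV.

141 nV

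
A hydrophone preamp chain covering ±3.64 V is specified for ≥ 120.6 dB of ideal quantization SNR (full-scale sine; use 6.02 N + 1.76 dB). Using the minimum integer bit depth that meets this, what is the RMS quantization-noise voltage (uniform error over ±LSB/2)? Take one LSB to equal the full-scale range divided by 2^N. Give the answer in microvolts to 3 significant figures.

Range = 3.64 − (-3.64) = 7.28 V.
N ≥ (120.6 − 1.76)/6.02 = 19.741 → N_min = 20.
Step size = 7.28/1048576 V = 6.9427 µV.
RMS noise = LSB/√12 = 2.00 µV.

2.00 µV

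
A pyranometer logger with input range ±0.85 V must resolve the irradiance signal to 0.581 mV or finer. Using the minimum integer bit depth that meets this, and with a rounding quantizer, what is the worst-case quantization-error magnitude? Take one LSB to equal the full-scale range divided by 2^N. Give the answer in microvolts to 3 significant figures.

Full-scale range = 0.85 V − (-0.85 V) = 1.7 V.
Levels needed ≥ 1.7/0.581 mV = 2926. 2^12 = 4096 suffices, so N_min = 12.
LSB = 1.7 V / 2^12 = 415.04 µV.
Half an LSB is 208 µV.

208 µV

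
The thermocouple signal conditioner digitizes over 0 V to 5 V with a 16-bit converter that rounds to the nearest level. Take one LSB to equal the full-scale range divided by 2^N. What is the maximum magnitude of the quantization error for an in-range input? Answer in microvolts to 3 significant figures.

Range is 5 V.
LSB = 5 V ÷ 2^16 = 5/65536 V = 76.294 µV.
Worst-case error for round-to-nearest is half an LSB: 38.1 µV.

38.1 µV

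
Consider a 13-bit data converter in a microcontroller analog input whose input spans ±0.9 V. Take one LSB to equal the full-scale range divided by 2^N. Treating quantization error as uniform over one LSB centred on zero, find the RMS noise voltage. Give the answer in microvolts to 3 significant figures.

Full-scale range = 0.9 V − (-0.9 V) = 1.8 V.
Step size = 1.8/8192 V = 219.73 µV.
σ_q = LSB/√12 = 219.73 µV/3.4641 = 63.4 µV.

63.4 µV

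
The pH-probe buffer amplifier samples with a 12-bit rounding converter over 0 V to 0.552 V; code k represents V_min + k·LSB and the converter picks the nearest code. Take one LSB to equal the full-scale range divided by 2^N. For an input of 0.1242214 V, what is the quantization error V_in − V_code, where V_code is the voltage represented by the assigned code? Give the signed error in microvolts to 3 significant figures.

V_FS = 0.552 V. LSB = 0.552 V / 2^12 ≈ 134.8 µV.
(0.1242214 − (0)) / LSB = 0.1242214 × 4096/0.552 = 921.7588. Nearest integer: k = 922.
Reconstructed level: 0 + 922 × 0.552/4096 V = 0.1242539063 V.
Error = V_in − V_code = 0.1242214 − (0.1242539063) = −32.5 µV.

−32.5 µV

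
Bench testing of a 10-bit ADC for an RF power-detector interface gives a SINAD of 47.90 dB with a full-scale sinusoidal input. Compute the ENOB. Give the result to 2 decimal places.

7.66 bits

Inverting SNR = 6.02 N + 1.76: N_eff = (47.90 − 1.76)/6.02 = 7.6645.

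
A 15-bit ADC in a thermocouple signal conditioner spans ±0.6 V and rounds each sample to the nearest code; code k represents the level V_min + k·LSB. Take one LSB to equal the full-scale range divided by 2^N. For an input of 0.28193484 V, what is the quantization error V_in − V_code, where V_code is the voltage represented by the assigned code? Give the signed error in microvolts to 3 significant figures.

−11.0 µV

Span: 0.6 V − (-0.6 V) = 1.2 V. LSB = 1.2 V / 2^15 ≈ 36.62 µV.
Position in LSBs: (0.28193484 − (-0.6)) × 32768/1.2 = 24082.7007; rounding gives k = 24083.
V_code = V_min + k × range/2^15 = -0.6 + 24083 × 1.2/32768 = 0.28194580078 V.
e = 0.28193484 − (0.28194580078) = −11.0 µV.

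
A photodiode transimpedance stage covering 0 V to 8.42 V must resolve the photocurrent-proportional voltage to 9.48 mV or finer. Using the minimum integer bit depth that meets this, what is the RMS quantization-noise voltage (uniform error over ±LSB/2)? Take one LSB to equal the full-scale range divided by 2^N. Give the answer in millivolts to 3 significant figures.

Span = 8.42 V.
8.42 V / 9.48 mV = 888.2. Since 2^9 = 512 and 2^10 = 1024, N = 10.
One LSB is 8.42 V / 1024 = 8.2227 mV.
σ_q = LSB/√12 = 8.2227 mV/3.4641 = 2.37 mV.

2.37 mV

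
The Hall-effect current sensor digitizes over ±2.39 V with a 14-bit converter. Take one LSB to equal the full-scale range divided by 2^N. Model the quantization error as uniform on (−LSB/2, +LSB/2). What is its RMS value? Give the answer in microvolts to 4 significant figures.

84.22 µV

Range = 2.39 − (-2.39) = 4.78 V.
LSB = 4.78 V ÷ 2^14 = 4.78/16384 V = 291.748 µV.
σ_q = LSB/√12 = 291.748 µV/3.4641 = 84.22 µV.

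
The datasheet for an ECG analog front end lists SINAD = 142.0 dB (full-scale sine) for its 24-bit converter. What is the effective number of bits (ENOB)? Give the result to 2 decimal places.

23.30 bits

ENOB = (142.0 − 1.76)/6.02 = 23.2957 bits.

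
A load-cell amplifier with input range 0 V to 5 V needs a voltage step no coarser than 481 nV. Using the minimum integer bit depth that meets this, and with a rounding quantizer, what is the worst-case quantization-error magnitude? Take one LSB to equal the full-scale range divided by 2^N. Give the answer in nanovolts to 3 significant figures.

149 nV

Span = 5 V.
Required number of levels: 5/481 nV = 1.0395e7; smallest N with 2^N ≥ that is 24.
Step size = 5/16777216 V = 298.02 nV.
Max error for round-to-nearest is LSB/2 = 149 nV.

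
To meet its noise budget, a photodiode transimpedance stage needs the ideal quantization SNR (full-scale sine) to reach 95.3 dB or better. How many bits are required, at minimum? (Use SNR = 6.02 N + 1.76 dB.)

16 bits

N ≥ (95.3 − 1.76)/6.02 = 15.538 → N_min = 16.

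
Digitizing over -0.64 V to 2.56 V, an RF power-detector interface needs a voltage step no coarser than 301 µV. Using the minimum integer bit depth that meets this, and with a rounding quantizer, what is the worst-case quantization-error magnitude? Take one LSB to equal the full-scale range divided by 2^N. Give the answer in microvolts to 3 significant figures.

97.7 µV

The full-scale span is 2.56 − (-0.64) = 3.2 V.
Required number of levels: 3.2/301 µV = 10631; smallest N with 2^N ≥ that is 14.
LSB = 3.2 V / 2^14 = 195.31 µV.
Max error for round-to-nearest is LSB/2 = 97.7 µV.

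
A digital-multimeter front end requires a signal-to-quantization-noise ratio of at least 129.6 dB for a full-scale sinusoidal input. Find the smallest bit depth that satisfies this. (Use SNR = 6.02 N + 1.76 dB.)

Required N = ⌈(129.6 − 1.76)/6.02⌉ = ⌈21.236⌉ = 22.

22 bits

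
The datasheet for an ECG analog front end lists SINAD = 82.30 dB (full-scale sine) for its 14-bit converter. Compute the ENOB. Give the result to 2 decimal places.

13.38 bits

(82.30 − 1.76) / 6.02 = 80.54/6.02 = 13.3787 effective bits.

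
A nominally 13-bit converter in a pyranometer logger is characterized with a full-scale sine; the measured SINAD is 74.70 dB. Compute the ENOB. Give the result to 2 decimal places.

12.12 bits

Inverting SNR = 6.02 N + 1.76: N_eff = (74.70 − 1.76)/6.02 = 12.1163.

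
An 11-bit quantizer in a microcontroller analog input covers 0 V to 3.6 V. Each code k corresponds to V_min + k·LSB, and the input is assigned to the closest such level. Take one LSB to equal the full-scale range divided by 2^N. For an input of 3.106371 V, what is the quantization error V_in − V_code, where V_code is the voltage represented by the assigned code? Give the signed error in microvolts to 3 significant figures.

Span = 3.6 V. LSB = 3.6 V / 2^11 ≈ 1.758 mV.
Position in LSBs: (3.106371 − (0)) × 2048/3.6 = 1767.1799; rounding gives k = 1767.
Reconstructed level: 0 + 1767 × 3.6/2048 V = 3.106054688 V.
Error = V_in − V_code = 3.106371 − (3.106054688) = +316 µV.

+316 µV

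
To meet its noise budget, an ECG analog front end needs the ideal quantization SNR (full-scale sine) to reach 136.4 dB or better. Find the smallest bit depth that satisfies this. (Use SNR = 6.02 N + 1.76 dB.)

6.02 N + 1.76 ≥ 136.4 gives N ≥ 22.365, so the minimum integer is 23.

23 bits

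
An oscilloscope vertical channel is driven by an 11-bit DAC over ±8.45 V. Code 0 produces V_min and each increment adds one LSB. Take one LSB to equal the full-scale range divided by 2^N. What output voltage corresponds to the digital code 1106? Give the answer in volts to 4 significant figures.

0.6767 V

Range = 8.45 − (-8.45) = 16.9 V. LSB = 16.9 V / 2^11.
V_out = V_min + code × LSB = -8.45 V + 1106 × 16.9 V / 2048
      = -8.45 V + 9.12666 V = 0.676660 V.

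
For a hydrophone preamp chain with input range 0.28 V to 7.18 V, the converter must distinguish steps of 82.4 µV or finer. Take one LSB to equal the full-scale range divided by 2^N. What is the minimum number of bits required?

Full-scale range = 7.18 V − (0.28 V) = 6.9 V.
Levels needed ≥ 6.9/82.4 µV = 83740. 2^17 = 131072 suffices, so N_min = 17.

17 bits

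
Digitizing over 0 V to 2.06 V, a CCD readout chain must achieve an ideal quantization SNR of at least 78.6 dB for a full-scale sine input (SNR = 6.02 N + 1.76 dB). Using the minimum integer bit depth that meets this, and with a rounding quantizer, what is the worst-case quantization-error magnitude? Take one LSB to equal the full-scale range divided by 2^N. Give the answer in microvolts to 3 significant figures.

V_FS = 2.06 V.
6.02 N + 1.76 ≥ 78.6 gives N ≥ 12.764, so the minimum integer is 13.
LSB = 2.06 V ÷ 2^13 = 2.06/8192 V = 251.46 µV.
Half an LSB is 126 µV.

126 µV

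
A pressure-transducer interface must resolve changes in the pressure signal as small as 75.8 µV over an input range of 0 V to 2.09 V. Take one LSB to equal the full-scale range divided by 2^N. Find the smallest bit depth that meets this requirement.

15 bits

Full-scale range = 2.09 V.
Required number of levels: 2.09/75.8 µV = 27573; smallest N with 2^N ≥ that is 15.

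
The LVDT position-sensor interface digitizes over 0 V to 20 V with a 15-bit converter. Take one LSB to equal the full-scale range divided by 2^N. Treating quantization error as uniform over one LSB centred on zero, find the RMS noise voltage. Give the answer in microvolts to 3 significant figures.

Full-scale range = 20 V.
LSB = 20 V ÷ 2^15 = 20/32768 V = 0.61035 mV.
RMS of a uniform error over width LSB is LSB/√12 = 176 µV.

176 µV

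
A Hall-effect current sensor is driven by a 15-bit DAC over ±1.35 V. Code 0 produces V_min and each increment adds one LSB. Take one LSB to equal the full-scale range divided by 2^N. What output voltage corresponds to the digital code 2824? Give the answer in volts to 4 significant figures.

-1.117 V

Span: 1.35 V − (-1.35 V) = 2.7 V. LSB = 2.7 V / 2^15.
V_out = -1.35 + 2824 × (2.7/32768) V
      = -1.35 + 0.232690 = -1.11731 V.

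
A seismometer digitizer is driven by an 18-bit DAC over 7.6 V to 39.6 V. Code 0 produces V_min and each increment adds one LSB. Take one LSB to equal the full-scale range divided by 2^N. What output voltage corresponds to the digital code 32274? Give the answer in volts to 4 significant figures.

11.54 V

Span: 39.6 V − (7.6 V) = 32 V. LSB = 32 V / 2^18.
Output = V_min + (32274/262144) × range = 7.6 + 0.123116 × 32 V
      = 7.6 V + 3.93970 V = 11.5397 V.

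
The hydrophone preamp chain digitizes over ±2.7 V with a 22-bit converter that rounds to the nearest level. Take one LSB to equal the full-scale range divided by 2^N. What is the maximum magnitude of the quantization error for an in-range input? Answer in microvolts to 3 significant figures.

Range = 2.7 − (-2.7) = 5.4 V.
One LSB is 5.4 V / 4194304 = 1.2875 µV.
Worst-case error for round-to-nearest is half an LSB: 0.644 µV.

0.644 µV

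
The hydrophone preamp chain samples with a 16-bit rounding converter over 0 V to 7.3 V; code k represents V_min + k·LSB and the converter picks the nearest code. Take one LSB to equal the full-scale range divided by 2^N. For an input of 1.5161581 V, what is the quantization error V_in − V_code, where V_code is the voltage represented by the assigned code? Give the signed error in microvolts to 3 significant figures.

+40.2 µV

Span = 7.3 V. LSB = 7.3 V / 2^16 ≈ 111.4 µV.
(1.5161581 − (0)) / LSB = 1.5161581 × 65536/7.3 = 13611.3613. Nearest integer: k = 13611.
V_code = V_min + k × range/2^16 = 0 + 13611 × 7.3/65536 = 1.5161178589 V.
e = 1.5161581 − (1.5161178589) = +40.2 µV.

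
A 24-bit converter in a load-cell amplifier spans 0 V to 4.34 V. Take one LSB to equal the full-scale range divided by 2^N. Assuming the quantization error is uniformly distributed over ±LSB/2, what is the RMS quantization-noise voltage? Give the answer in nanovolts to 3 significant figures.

Span = 4.34 V.
One LSB is 4.34 V / 16777216 = 258.68 nV.
RMS of a uniform error over width LSB is LSB/√12 = 74.7 nV.

74.7 nV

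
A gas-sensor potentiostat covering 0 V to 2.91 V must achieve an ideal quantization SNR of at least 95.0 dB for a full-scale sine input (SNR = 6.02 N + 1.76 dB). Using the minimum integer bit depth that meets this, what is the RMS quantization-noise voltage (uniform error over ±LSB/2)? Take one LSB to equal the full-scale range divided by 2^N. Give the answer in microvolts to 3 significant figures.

Range is 2.91 V.
Required N = ⌈(95.0 − 1.76)/6.02⌉ = ⌈15.488⌉ = 16.
LSB = 2.91 V / 2^16 = 44.403 µV.
RMS noise = LSB/√12 = 12.8 µV.

12.8 µV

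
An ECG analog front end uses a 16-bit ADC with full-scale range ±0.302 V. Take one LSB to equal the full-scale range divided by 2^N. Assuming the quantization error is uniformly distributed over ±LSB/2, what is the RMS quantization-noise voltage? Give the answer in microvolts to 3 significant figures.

2.66 µV

Span: 0.302 V − (-0.302 V) = 0.604 V.
LSB = 0.604 V / 2^16 = 9.2163 µV.
For a uniform distribution on [−LSB/2, +LSB/2], V_rms = LSB/√12 = 9.2163 µV/3.4641 = 2.66 µV.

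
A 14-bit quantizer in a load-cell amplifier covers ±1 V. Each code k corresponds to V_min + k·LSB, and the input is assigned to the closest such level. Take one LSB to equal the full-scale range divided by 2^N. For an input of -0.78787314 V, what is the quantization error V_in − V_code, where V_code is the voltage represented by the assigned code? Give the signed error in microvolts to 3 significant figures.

Full-scale range = 1 V − (-1 V) = 2 V. LSB = 2 V / 2^14 ≈ 122.1 µV.
(-0.78787314 − (-1)) / LSB = 0.21212686 × 16384/2 = 1737.7432. Nearest integer: k = 1738.
V_code = V_min + k × range/2^14 = -1 + 1738 × 2/16384 = -0.78784179688 V.
V_in − V_code = -0.78787314 − (-0.78784179688) = −31.3 µV.

−31.3 µV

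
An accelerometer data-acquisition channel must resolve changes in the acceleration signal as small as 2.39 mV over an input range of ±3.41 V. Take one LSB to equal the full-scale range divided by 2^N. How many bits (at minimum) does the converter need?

The full-scale span is 3.41 − (-3.41) = 6.82 V.
Need 2^N ≥ 6.82 V / 2.39 mV = 2854 → N_min = 12.

12 bits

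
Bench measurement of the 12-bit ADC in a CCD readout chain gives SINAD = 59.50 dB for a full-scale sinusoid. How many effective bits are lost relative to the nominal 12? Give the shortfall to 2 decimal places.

2.41 bits

ENOB = (SINAD − 1.76)/6.02 = (59.50 − 1.76)/6.02 = 9.5914 bits.
12 − 9.5914 = 2.41 bits below nominal.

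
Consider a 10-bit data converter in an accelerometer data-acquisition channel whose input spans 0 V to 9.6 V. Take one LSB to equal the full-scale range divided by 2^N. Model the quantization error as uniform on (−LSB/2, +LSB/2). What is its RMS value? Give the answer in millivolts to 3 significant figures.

Full-scale range = 9.6 V.
One LSB is 9.6 V / 1024 = 9.3750 mV.
σ_q = LSB/√12 = 9.3750 mV/3.4641 = 2.71 mV.

2.71 mV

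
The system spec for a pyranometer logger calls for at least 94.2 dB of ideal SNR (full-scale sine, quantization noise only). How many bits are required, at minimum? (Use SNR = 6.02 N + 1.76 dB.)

Solving 6.02 N ≥ 94.2 − 1.76: N ≥ 15.355. Round up → N = 16.

16 bits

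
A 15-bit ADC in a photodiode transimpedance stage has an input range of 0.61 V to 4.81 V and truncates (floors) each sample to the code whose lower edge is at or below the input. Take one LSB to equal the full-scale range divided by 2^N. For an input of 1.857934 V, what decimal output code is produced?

Span: 4.81 V − (0.61 V) = 4.2 V. LSB = 4.2 V / 2^15 ≈ 128.2 µV.
code = ⌊(V_in − V_min)/LSB⌋ = ⌊(V_in − V_min) × 2^15 / range⌋
     = ⌊(1.857934 − (0.61)) × 32768 / 4.2⌋ = ⌊1.247934 × 32768/4.2⌋
     = ⌊9736.262⌋ = 9736.

9736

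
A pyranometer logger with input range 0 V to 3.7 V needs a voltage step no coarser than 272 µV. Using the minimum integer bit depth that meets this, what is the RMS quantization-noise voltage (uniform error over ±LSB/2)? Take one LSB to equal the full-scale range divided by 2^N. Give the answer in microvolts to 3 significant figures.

Span = 3.7 V.
Need 2^N ≥ 3.7 V / 272 µV = 13600 → N_min = 14.
LSB = 3.7 V ÷ 2^14 = 3.7/16384 V = 225.83 µV.
V_rms = LSB/√12 = 65.2 µV.

65.2 µV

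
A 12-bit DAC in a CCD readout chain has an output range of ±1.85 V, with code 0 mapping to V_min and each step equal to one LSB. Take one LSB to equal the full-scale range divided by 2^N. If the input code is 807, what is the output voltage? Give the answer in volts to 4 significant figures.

-1.121 V

Span: 1.85 V − (-1.85 V) = 3.7 V. LSB = 3.7 V / 2^12.
V_out = V_min + code × LSB = -1.85 V + 807 × 3.7 V / 4096
      = -1.85 V + 0.728979 V = -1.12102 V.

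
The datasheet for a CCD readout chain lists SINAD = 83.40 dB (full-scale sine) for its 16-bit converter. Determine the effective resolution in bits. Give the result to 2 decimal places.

ENOB = (SINAD − 1.76) / 6.02 = (83.40 − 1.76) / 6.02 = 81.64 / 6.02 = 13.5615.

13.56 bits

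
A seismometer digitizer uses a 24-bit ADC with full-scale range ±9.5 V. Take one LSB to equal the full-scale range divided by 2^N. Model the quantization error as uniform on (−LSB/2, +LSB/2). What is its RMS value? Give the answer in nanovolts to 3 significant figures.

The full-scale span is 9.5 − (-9.5) = 19 V.
LSB = 19 V ÷ 2^24 = 19/16777216 V = 1.1325 µV.
σ_q = LSB/√12 = 1.1325 µV/3.4641 = 327 nV.

327 nV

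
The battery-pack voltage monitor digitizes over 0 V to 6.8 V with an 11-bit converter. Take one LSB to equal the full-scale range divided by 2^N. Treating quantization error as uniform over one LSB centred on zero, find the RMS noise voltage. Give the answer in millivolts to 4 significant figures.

Range is 6.8 V.
LSB = 6.8 V / 2^11 = 3.32031 mV.
V_rms = LSB/√12 = 3.32031 mV / √12 = 0.9585 mV.

0.9585 mV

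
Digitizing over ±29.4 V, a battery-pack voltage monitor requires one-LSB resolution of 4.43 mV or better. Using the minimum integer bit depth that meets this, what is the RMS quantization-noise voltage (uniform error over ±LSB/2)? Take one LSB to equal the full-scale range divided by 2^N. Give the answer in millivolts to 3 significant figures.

1.04 mV

Span: 29.4 V − (-29.4 V) = 58.8 V.
Need 2^N ≥ 58.8 V / 4.43 mV = 13270 → N_min = 14.
LSB = 58.8 V / 2^14 = 3.5889 mV.
V_rms = LSB/√12 = 1.04 mV.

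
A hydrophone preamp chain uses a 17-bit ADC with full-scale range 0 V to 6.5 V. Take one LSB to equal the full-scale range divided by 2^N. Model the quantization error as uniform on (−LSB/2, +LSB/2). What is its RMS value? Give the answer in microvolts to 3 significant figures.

V_FS = 6.5 V.
One LSB is 6.5 V / 131072 = 49.591 µV.
RMS of a uniform error over width LSB is LSB/√12 = 14.3 µV.

14.3 µV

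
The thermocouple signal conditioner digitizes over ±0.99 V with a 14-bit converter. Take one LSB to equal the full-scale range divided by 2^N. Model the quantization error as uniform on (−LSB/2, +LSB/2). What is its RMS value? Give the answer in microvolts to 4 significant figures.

Range = 0.99 − (-0.99) = 1.98 V.
Step size = 1.98/16384 V = 120.850 µV.
For a uniform distribution on [−LSB/2, +LSB/2], V_rms = LSB/√12 = 120.850 µV/3.4641 = 34.89 µV.

34.89 µV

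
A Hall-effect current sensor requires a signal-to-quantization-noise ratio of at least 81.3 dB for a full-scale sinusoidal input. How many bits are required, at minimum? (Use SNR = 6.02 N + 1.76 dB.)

14 bits

Solving 6.02 N ≥ 81.3 − 1.76: N ≥ 13.213. Round up → N = 14.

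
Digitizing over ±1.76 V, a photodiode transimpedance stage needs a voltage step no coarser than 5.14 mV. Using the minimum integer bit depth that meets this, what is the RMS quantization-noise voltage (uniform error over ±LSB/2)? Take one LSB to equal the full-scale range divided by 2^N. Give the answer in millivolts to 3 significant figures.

Full-scale range = 1.76 V − (-1.76 V) = 3.52 V.
Required number of levels: 3.52/5.14 mV = 684.82; smallest N with 2^N ≥ that is 10.
Step size = 3.52/1024 V = 3.4375 mV.
RMS noise = LSB/√12 = 0.992 mV.

0.992 mV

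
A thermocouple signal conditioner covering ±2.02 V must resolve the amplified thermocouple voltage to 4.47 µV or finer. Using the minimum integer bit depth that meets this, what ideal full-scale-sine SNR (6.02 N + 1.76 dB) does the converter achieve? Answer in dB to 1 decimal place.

The full-scale span is 2.02 − (-2.02) = 4.04 V.
Levels needed ≥ 4.04/4.47 µV = 903800. 2^20 = 1048576 suffices, so N_min = 20.
SNR = 6.02 × 20 + 1.76 = 122.16 dB.

122.2 dB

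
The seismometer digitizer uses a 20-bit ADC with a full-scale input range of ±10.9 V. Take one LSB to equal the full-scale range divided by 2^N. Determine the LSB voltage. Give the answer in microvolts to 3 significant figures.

Full-scale range = 10.9 V − (-10.9 V) = 21.8 V.
Number of codes = 2^20 = 1048576.
Step size = 21.8/1048576 V = 20.8 µV.

20.8 µV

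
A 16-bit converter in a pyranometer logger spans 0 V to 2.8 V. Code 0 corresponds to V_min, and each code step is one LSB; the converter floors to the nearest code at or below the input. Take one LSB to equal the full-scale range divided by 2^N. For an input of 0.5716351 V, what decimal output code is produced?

13379

V_FS = 2.8 V. LSB = 2.8 V / 2^16 ≈ 42.72 µV.
code = ⌊(V_in − V_min)/LSB⌋ = ⌊(V_in − V_min) × 2^16 / range⌋
     = ⌊(0.5716351 − (0)) × 65536 / 2.8⌋ = ⌊0.5716351 × 65536/2.8⌋
     = ⌊13379.528⌋ = 13379.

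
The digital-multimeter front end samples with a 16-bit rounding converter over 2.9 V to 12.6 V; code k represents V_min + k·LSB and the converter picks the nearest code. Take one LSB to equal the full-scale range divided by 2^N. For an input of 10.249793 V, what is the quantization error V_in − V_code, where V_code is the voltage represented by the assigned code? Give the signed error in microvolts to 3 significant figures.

+47.8 µV

Span: 12.6 V − (2.9 V) = 9.7 V. LSB = 9.7 V / 2^16 ≈ 148.0 µV.
(10.249793 − (2.9)) / LSB = 7.349793 × 65536/9.7 = 49657.3231. Nearest integer: k = 49657.
V_code = V_min + k × range/2^16 = 2.9 + 49657 × 9.7/65536 = 10.249745178 V.
e = 10.249793 − (10.249745178) = +47.8 µV.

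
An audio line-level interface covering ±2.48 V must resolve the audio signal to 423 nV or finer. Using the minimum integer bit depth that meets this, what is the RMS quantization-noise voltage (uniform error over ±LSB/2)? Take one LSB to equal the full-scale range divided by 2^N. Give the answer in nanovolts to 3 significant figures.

85.3 nV

Span: 2.48 V − (-2.48 V) = 4.96 V.
4.96 V / 423 nV = 1.173e7. Since 2^23 = 8388608 and 2^24 = 16777216, N = 24.
LSB = 4.96 V ÷ 2^24 = 4.96/16777216 V = 295.64 nV.
V_rms = LSB/√12 = 85.3 nV.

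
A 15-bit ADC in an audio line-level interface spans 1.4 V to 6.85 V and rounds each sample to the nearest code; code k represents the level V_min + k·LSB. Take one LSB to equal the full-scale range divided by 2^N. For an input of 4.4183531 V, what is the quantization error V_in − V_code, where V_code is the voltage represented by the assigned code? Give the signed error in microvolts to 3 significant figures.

−36.8 µV

The full-scale span is 6.85 − (1.4) = 5.45 V. LSB = 5.45 V / 2^15 ≈ 166.3 µV.
(V_in − V_min)/LSB = (4.4183531 − (1.4)) × 32768/5.45 = 18147.7788 → nearest code k = 18148.
V_code = V_min + k × range/2^15 = 1.4 + 18148 × 5.45/32768 = 4.4183898926 V.
V_in − V_code = 4.4183531 − (4.4183898926) = −36.8 µV.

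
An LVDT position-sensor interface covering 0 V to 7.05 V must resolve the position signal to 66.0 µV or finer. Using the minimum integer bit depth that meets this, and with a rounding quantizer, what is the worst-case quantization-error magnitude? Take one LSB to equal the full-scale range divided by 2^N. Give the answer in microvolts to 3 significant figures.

26.9 µV

Span = 7.05 V.
7.05 V / 66.0 µV = 106800. Since 2^16 = 65536 and 2^17 = 131072, N = 17.
LSB = 7.05 V ÷ 2^17 = 7.05/131072 V = 53.787 µV.
Half an LSB is 26.9 µV.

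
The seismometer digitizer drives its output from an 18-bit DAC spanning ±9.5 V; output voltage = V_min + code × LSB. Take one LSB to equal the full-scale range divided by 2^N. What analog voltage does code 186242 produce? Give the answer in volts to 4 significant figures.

3.999 V

The full-scale span is 9.5 − (-9.5) = 19 V. LSB = 19 V / 2^18.
V_out = -9.5 + 186242 × (19/262144) V
      = -9.5 + 13.4987 = 3.99868 V.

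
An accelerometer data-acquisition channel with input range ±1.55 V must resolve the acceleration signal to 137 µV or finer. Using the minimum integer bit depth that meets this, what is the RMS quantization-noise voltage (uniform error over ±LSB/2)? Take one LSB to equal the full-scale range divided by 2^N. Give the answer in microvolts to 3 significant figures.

27.3 µV

The full-scale span is 1.55 − (-1.55) = 3.1 V.
Need 2^N ≥ 3.1 V / 137 µV = 22630 → N_min = 15.
LSB = 3.1 V ÷ 2^15 = 3.1/32768 V = 94.604 µV.
V_rms = LSB/√12 = 27.3 µV.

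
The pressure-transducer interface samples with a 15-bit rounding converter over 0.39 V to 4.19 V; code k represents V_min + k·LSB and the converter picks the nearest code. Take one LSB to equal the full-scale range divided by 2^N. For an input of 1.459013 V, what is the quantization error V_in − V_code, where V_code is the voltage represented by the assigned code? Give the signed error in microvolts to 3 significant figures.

+31.1 µV

Range = 4.19 − (0.39) = 3.8 V. LSB = 3.8 V / 2^15 ≈ 116.0 µV.
(V_in − V_min)/LSB = (1.459013 − (0.39)) × 32768/3.8 = 9218.2679 → nearest code k = 9218.
Reconstructed level: 0.39 + 9218 × 3.8/32768 V = 1.4589819336 V.
V_in − V_code = 1.459013 − (1.4589819336) = +31.1 µV.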